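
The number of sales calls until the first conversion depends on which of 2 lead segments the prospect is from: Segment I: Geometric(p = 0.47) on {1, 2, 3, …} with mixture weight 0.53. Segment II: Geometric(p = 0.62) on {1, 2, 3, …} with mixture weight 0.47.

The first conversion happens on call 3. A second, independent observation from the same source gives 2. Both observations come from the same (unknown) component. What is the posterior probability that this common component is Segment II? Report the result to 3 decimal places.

The responsibility of component k is w_k f_k(x) divided by Σ_j w_j f_j(x).
Since both observations come from the same component, the likelihood for component k is f_k(x₁)·f_k(x₂).
  f_I = [0.132023] × [0.2491] = 0.0328869
  f_II = [0.089528] × [0.2356] = 0.0210928
Weight by the priors:
  w_I·f_I = 0.53 × 0.0328869 = 0.0174301
  w_II·f_II = 0.47 × 0.0210928 = 0.00991361
Normaliser: 0.0174301 + 0.00991361 = 0.0273437
P(Segment II | x₁, x₂) ≈ 0.363

0.363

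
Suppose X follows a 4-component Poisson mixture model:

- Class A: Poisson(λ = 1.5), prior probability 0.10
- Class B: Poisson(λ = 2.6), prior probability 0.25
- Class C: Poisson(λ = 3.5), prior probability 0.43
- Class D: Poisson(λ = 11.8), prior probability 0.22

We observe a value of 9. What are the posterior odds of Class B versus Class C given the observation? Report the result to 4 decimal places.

Since P(k|x) ∝ π_k f_k(x), the posterior odds are π_i f_i(x) / (π_j f_j(x)).
Evaluate each component's likelihood at the observed value:
  p_A = e^(−1.5)·1.5^9/9! = 2.36383e-05
  p_B = e^(−2.6)·2.6^9/9! = 0.0011113
  p_C = e^(−3.5)·3.5^9/9! = 0.00655871
  p_D = e^(−11.8)·11.8^9/9! = 0.0917276
0.000277825 / 0.00282025 ≈ 0.0985

0.0985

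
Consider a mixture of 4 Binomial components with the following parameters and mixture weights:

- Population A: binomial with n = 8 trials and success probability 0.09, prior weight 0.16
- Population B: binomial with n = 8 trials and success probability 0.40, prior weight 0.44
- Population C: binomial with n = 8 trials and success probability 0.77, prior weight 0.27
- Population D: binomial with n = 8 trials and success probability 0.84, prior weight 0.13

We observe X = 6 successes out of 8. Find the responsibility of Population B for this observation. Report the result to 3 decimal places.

0.135

P(component k | x) = w_k·f_k(x) / marginal(x), where marginal(x) = Σ_j w_j·f_j(x).
Component likelihoods at x = 6 successes out of 8:
  p_A = C(8,6)·0.09^6·0.91^2 = 28·5.31441e-07·0.8281 = 1.23224e-05
  p_B = C(8,6)·0.40^6·0.60^2 = 28·0.004096·0.36 = 0.0412877
  p_C = C(8,6)·0.77^6·0.23^2 = 28·0.208422·0.0529 = 0.308715
  p_D = C(8,6)·0.84^6·0.16^2 = 28·0.351298·0.0256 = 0.25181
Unnormalised posteriors:
  w_A·p_A = 0.16 × 1.23224e-05 = 1.97159e-06
  w_B·p_B = 0.44 × 0.0412877 = 0.0181666
  w_C·p_C = 0.27 × 0.308715 = 0.0833531
  w_D·p_D = 0.13 × 0.25181 = 0.0327354
Marginal: 1.97159e-06 + 0.0181666 + 0.0833531 + 0.0327354 = 0.134257
So the posterior for Population B is 0.0181666 / 0.134257 ≈ 0.135.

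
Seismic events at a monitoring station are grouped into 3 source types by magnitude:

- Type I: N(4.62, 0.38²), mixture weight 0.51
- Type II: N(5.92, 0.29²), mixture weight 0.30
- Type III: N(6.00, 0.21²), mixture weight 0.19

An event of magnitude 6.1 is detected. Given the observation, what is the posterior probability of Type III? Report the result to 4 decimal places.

The responsibility of component k is w_k f_k(x) divided by Σ_j w_j f_j(x).
Evaluate each component's likelihood at the observed value:
  p_I = 0.000533612
  p_II = 1.13463
  p_III = 1.6961
Weight by the priors:
  w_I·p_I = 0.51 × 0.000533612 = 0.000272142
  w_II·p_II = 0.30 × 1.13463 = 0.340389
  w_III·p_III = 0.19 × 1.6961 = 0.322259
Marginal: 0.000272142 + 0.340389 + 0.322259 = 0.66292
So the posterior for Type III is 0.322259 / 0.66292 ≈ 0.4861.

0.4861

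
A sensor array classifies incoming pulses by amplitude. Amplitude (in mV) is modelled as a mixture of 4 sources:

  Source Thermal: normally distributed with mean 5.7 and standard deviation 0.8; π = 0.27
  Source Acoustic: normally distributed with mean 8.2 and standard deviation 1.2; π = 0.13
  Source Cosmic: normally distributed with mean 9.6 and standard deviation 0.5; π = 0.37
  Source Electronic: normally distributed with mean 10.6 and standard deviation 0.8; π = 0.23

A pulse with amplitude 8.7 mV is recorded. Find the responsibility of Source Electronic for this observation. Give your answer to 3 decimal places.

P(component k | x) = π_k·f_k(x) / marginal(x), where marginal(x) = Σ_j π_j·f_j(x).
Normal densities:
  p_Thermal = (1/(0.8·√(2π)))·exp(−(8.7−5.7)²/(2·0.8²)) = 0.498678·exp(-7.03125) = 0.000440745
  p_Acoustic = (1/(1.2·√(2π)))·exp(−(8.7−8.2)²/(2·1.2²)) = 0.332452·exp(-0.08681) = 0.30481
  p_Cosmic = (1/(0.5·√(2π)))·exp(−(8.7−9.6)²/(2·0.5²)) = 0.797885·exp(-1.62000) = 0.1579
  p_Electronic = (1/(0.8·√(2π)))·exp(−(8.7−10.6)²/(2·0.8²)) = 0.498678·exp(-2.82031) = 0.0297149
Prior × likelihood for each component:
  π_Thermal·p_Thermal = 0.27 × 0.000440745 = 0.000119001
  π_Acoustic·p_Acoustic = 0.13 × 0.30481 = 0.0396253
  π_Cosmic·p_Cosmic = 0.37 × 0.1579 = 0.0584231
  π_Electronic·p_Electronic = 0.23 × 0.0297149 = 0.00683442
Normaliser: 0.000119001 + 0.0396253 + 0.0584231 + 0.00683442 = 0.105002
Responsibility of Source Electronic: 0.00683442 / 0.105002 ≈ 0.065

0.065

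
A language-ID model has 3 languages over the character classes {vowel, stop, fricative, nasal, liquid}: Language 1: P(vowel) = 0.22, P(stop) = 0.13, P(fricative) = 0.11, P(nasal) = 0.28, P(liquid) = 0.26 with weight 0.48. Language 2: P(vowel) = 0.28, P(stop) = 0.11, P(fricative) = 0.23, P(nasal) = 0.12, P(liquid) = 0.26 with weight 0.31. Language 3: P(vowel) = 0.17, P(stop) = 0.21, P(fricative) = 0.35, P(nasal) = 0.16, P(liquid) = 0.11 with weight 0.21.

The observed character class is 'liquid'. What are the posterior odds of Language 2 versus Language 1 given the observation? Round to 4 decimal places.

0.6458

The posterior odds equal the prior odds times the likelihood ratio: (w_i/w_j)·(f_i(x)/f_j(x)).
Component likelihoods at x = 'liquid':
  L_1 = 0.26
  L_2 = 0.26
  L_3 = 0.11
0.0806 / 0.1248 ≈ 0.6458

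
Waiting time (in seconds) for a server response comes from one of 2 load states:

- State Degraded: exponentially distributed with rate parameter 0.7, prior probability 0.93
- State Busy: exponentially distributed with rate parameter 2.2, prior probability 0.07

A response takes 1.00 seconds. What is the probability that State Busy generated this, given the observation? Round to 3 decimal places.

0.050

By Bayes' theorem, P(k | x) = π_k f_k(x) / Σ_j π_j f_j(x).
Exponential densities:
  f_Degraded = 0.34761
  f_Busy = 0.243767
Prior × likelihood for each component:
  π_Degraded·f_Degraded = 0.93 × 0.34761 = 0.323277
  π_Busy·f_Busy = 0.07 × 0.243767 = 0.0170637
Evidence: 0.323277 + 0.0170637 = 0.340341
P(State Busy | x) = 0.0170637 / 0.340341 ≈ 0.050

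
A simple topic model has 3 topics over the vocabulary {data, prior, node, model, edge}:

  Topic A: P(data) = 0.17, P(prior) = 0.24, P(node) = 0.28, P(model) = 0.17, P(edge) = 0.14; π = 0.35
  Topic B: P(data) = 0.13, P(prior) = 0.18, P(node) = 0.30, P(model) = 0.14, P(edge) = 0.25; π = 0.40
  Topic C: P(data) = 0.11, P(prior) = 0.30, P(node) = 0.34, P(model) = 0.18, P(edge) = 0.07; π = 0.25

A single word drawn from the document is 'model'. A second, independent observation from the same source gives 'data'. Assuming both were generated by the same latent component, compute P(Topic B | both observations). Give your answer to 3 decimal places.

0.326

By Bayes' theorem, P(k | x) = π_k f_k(x) / Σ_j π_j f_j(x).
Since both observations come from the same component, the likelihood for component k is f_k(x₁)·f_k(x₂).
  f_A = [P(model | comp) = 0.17] × [0.17] = 0.0289
  f_B = [P(model | comp) = 0.14] × [0.13] = 0.0182
  f_C = [P(model | comp) = 0.18] × [0.11] = 0.0198
Prior × likelihood for each component:
  π_A·f_A = 0.35 × 0.0289 = 0.010115
  π_B·f_B = 0.40 × 0.0182 = 0.00728
  π_C·f_C = 0.25 × 0.0198 = 0.00495
Sum: 0.010115 + 0.00728 + 0.00495 = 0.022345
P(Topic B | x₁, x₂) = 0.00728 / 0.022345 ≈ 0.326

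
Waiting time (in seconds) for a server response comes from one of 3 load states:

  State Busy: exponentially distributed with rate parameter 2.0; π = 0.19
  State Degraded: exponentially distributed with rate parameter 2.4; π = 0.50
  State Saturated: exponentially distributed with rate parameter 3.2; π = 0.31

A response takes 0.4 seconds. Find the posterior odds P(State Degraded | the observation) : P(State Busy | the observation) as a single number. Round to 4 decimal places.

2.6910

The posterior odds equal the prior odds times the likelihood ratio: (P(Z=i)/P(Z=j))·(f_i(x)/f_j(x)).
Evaluate each component's likelihood at the observed value:
  L_Busy = 2.0·e^(−2.0·0.4) = 2.0·e^(−0.8000) = 0.898658
  L_Degraded = 2.4·e^(−2.4·0.4) = 2.4·e^(−0.9600) = 0.918943
  L_Saturated = 3.2·e^(−3.2·0.4) = 3.2·e^(−1.2800) = 0.889719
0.459471 / 0.170745 ≈ 2.6910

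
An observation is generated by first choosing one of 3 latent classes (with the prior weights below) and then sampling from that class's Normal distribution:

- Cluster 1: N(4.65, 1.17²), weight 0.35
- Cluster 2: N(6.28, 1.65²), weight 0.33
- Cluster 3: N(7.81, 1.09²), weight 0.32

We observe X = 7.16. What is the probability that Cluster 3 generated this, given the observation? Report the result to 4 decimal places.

0.5471

P(component k | x) = π_k·f_k(x) / marginal(x), where marginal(x) = Σ_j π_j·f_j(x).
Evaluate each component's likelihood at the observed value:
  L_1 = (1/(1.17·√(2π)))·exp(−(7.16−4.65)²/(2·1.17²)) = 0.340976·exp(-2.30115) = 0.0341465
  L_2 = (1/(1.65·√(2π)))·exp(−(7.16−6.28)²/(2·1.65²)) = 0.241783·exp(-0.14222) = 0.20973
  L_3 = (1/(1.09·√(2π)))·exp(−(7.16−7.81)²/(2·1.09²)) = 0.366002·exp(-0.17780) = 0.306382
Unnormalised posteriors:
  π_1·L_1 = 0.35 × 0.0341465 = 0.0119513
  π_2·L_2 = 0.33 × 0.20973 = 0.0692108
  π_3·L_3 = 0.32 × 0.306382 = 0.0980424
Marginal: 0.0119513 + 0.0692108 + 0.0980424 = 0.179204
P(Cluster 3 | x) = 0.0980424 / 0.179204 ≈ 0.5471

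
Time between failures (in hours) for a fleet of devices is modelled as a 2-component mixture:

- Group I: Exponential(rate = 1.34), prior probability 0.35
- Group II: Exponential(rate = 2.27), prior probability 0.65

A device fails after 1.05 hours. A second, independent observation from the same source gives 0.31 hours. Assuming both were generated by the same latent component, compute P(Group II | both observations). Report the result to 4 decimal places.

The responsibility of component k is π_k f_k(x) divided by Σ_j π_j f_j(x).
Since both observations come from the same component, the likelihood for component k is f_k(x₁)·f_k(x₂).
  L_I = [1.34·e^(−1.34·1.05) = 1.34·e^(−1.4070) = 0.328135] × [0.884502] = 0.290236
  L_II = [2.27·e^(−2.27·1.05) = 2.27·e^(−2.3835) = 0.209356] × [1.12309] = 0.235124
Unnormalised posteriors:
  π_I·L_I = 0.35 × 0.290236 = 0.101583
  π_II·L_II = 0.65 × 0.235124 = 0.152831
Denominator: 0.101583 + 0.152831 = 0.254414
P(Group II | x₁, x₂) ≈ 0.6007

0.6007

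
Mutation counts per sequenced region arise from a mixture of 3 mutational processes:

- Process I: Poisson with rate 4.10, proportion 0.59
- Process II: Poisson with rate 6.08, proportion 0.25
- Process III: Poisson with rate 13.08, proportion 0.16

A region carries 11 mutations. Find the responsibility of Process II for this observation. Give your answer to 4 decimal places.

0.2571

By Bayes' theorem, P(k | x) = w_k f_k(x) / Σ_j w_j f_j(x).
Evaluate each component's likelihood at the observed value:
  f_I = 0.00228486
  f_II = 0.0240588
  f_III = 0.100221
Unnormalised posteriors:
  w_I·f_I = 0.59 × 0.00228486 = 0.00134807
  w_II·f_II = 0.25 × 0.0240588 = 0.00601469
  w_III·f_III = 0.16 × 0.100221 = 0.0160353
Evidence: 0.00134807 + 0.00601469 + 0.0160353 = 0.0233981
Responsibility of Process II: 0.00601469 / 0.0233981 ≈ 0.2571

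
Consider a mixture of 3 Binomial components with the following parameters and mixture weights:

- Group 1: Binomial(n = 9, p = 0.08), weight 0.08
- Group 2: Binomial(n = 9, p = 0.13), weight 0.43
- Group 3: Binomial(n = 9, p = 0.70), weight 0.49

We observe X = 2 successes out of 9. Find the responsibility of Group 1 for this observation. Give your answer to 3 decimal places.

The responsibility of component k is P(Z=k) f_k(x) divided by Σ_j P(Z=j) f_j(x).
Binomial probabilities:
  L_1 = C(9,2)·0.08^2·0.92^7 = 36·0.0064·0.557847 = 0.128528
  L_2 = C(9,2)·0.13^2·0.87^7 = 36·0.0169·0.377255 = 0.229522
  L_3 = C(9,2)·0.70^2·0.30^7 = 36·0.49·0.0002187 = 0.00385787
Prior × likelihood for each component:
  P(Z=1)·L_1 = 0.08 × 0.128528 = 0.0102822
  P(Z=2)·L_2 = 0.43 × 0.229522 = 0.0986944
  P(Z=3)·L_3 = 0.49 × 0.00385787 = 0.00189036
Denominator: 0.0102822 + 0.0986944 + 0.00189036 = 0.110867
So the posterior for Group 1 is 0.0102822 / 0.110867 ≈ 0.093.

0.093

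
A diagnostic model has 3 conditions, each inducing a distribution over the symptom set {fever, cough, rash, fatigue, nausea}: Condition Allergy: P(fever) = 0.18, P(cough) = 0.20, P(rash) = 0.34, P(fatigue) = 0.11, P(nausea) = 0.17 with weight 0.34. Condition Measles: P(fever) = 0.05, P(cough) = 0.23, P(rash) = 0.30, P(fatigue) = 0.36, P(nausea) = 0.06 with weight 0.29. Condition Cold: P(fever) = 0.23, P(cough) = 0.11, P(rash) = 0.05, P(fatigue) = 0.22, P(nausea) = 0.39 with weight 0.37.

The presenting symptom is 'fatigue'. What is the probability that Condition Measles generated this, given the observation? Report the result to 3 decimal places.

The responsibility of component k is π_k f_k(x) divided by Σ_j π_j f_j(x).
Categorical probabilities:
  f_Allergy = P(fatigue | comp) = 0.11
  f_Measles = P(fatigue | comp) = 0.36
  f_Cold = P(fatigue | comp) = 0.22
Multiply by the mixture weights:
  π_Allergy·f_Allergy = 0.34 × 0.11 = 0.0374
  π_Measles·f_Measles = 0.29 × 0.36 = 0.1044
  π_Cold·f_Cold = 0.37 × 0.22 = 0.0814
Normaliser: 0.0374 + 0.1044 + 0.0814 = 0.2232
Responsibility of Condition Measles: 0.1044 / 0.2232 ≈ 0.468

0.468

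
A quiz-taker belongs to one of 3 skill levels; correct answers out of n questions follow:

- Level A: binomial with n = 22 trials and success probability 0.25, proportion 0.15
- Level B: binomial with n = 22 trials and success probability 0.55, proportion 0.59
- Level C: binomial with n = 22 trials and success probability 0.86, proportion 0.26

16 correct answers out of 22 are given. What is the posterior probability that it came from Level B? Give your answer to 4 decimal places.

P(component k | x) = π_k·f_k(x) / marginal(x), where marginal(x) = Σ_j π_j·f_j(x).
Evaluate each component's likelihood at the observed value:
  p_A = 3.09188e-06
  p_B = 0.0434403
  p_C = 0.0502988
Prior × likelihood for each component:
  π_A·p_A = 0.15 × 3.09188e-06 = 4.63782e-07
  π_B·p_B = 0.59 × 0.0434403 = 0.0256298
  π_C·p_C = 0.26 × 0.0502988 = 0.0130777
Evidence: 4.63782e-07 + 0.0256298 + 0.0130777 = 0.0387079
P(Level B | the observation) ≈ 0.6621

0.6621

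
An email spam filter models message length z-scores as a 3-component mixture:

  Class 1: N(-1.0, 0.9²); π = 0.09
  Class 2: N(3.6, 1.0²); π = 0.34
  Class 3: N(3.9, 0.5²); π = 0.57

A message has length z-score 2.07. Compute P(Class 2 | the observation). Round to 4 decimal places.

P(component k | x) = π_k·f_k(x) / marginal(x), where marginal(x) = Σ_j π_j·f_j(x).
Component likelihoods at x = 2.07:
  p_1 = (1/(0.9·√(2π)))·exp(−(2.07−-1.0)²/(2·0.9²)) = 0.443269·exp(-5.81784) = 0.00131829
  p_2 = (1/(1.0·√(2π)))·exp(−(2.07−3.6)²/(2·1.0²)) = 0.398942·exp(-1.17045) = 0.123763
  p_3 = (1/(0.5·√(2π)))·exp(−(2.07−3.9)²/(2·0.5²)) = 0.797885·exp(-6.69780) = 0.000984289
Weight by the priors:
  π_1·p_1 = 0.09 × 0.00131829 = 0.000118646
  π_2·p_2 = 0.34 × 0.123763 = 0.0420793
  π_3·p_3 = 0.57 × 0.000984289 = 0.000561045
Marginal: 0.000118646 + 0.0420793 + 0.000561045 = 0.042759
P(Class 2 | data) ≈ 0.9841

0.9841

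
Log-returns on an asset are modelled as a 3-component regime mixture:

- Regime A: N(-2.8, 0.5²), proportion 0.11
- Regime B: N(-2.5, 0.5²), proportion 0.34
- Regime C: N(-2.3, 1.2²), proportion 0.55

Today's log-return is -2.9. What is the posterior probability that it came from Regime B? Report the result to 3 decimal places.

By Bayes' theorem, P(k | x) = π_k f_k(x) / Σ_j π_j f_j(x).
Evaluate each component's likelihood at the observed value:
  p_A = 0.782085
  p_B = 0.579383
  p_C = 0.293388
Prior × likelihood for each component:
  π_A·p_A = 0.11 × 0.782085 = 0.0860294
  π_B·p_B = 0.34 × 0.579383 = 0.19699
  π_C·p_C = 0.55 × 0.293388 = 0.161363
Sum: 0.0860294 + 0.19699 + 0.161363 = 0.444383
P(Regime B | -2.9) = 0.19699 / 0.444383 ≈ 0.443

0.443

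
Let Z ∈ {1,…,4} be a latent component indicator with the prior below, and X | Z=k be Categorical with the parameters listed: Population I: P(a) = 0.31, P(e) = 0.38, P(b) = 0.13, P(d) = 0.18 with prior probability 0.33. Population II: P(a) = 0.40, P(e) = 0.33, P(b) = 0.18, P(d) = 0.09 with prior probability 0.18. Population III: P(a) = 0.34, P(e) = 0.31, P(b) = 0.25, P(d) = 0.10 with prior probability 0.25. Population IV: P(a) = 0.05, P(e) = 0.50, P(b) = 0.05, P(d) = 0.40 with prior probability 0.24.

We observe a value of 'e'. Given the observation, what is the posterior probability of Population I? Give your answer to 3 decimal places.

The responsibility of component k is π_k f_k(x) divided by Σ_j π_j f_j(x).
Categorical probabilities:
  p_I = P(e | comp) = 0.38
  p_II = P(e | comp) = 0.33
  p_III = P(e | comp) = 0.31
  p_IV = P(e | comp) = 0.50
Unnormalised posteriors:
  π_I·p_I = 0.33 × 0.38 = 0.1254
  π_II·p_II = 0.18 × 0.33 = 0.0594
  π_III·p_III = 0.25 × 0.31 = 0.0775
  π_IV·p_IV = 0.24 × 0.5 = 0.12
Denominator: 0.1254 + 0.0594 + 0.0775 + 0.12 = 0.3823
So the posterior for Population I is 0.1254 / 0.3823 ≈ 0.328.

0.328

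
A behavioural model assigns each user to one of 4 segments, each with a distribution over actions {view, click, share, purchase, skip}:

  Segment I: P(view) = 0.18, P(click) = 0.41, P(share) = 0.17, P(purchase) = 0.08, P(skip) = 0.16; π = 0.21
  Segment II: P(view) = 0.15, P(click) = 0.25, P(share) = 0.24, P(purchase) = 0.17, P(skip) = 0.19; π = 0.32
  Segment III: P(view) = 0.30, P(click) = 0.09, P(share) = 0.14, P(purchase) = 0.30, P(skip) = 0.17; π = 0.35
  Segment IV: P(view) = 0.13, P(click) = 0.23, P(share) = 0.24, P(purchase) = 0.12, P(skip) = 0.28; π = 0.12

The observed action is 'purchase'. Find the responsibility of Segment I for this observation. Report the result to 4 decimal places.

Apply Bayes' rule: the posterior for each component is proportional to its prior times its likelihood at x.
Evaluate each component's likelihood at the observed value:
  f_I = P(purchase | comp) = 0.08
  f_II = P(purchase | comp) = 0.17
  f_III = P(purchase | comp) = 0.30
  f_IV = P(purchase | comp) = 0.12
Weight by the priors:
  P(Z=I)·f_I = 0.21 × 0.08 = 0.0168
  P(Z=II)·f_II = 0.32 × 0.17 = 0.0544
  P(Z=III)·f_III = 0.35 × 0.3 = 0.105
  P(Z=IV)·f_IV = 0.12 × 0.12 = 0.0144
Sum: 0.0168 + 0.0544 + 0.105 + 0.0144 = 0.1906
P(Segment I | the observation) = 0.0168 / 0.1906 ≈ 0.0881

0.0881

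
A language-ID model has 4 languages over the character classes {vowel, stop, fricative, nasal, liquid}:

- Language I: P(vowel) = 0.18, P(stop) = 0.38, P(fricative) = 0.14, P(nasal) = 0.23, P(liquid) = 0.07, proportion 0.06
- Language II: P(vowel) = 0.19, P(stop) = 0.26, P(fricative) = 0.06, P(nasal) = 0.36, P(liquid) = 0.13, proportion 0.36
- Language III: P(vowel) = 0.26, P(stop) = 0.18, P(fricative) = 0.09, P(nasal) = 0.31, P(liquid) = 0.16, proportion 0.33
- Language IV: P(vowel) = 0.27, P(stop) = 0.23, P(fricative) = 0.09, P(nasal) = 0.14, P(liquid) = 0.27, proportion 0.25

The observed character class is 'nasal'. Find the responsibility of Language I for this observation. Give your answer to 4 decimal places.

Apply Bayes' rule: the posterior for each component is proportional to its prior times its likelihood at x.
Categorical probabilities:
  L_I = 0.23
  L_II = 0.36
  L_III = 0.31
  L_IV = 0.14
Unnormalised posteriors:
  π_I·L_I = 0.06 × 0.23 = 0.0138
  π_II·L_II = 0.36 × 0.36 = 0.1296
  π_III·L_III = 0.33 × 0.31 = 0.1023
  π_IV·L_IV = 0.25 × 0.14 = 0.035
Sum: 0.0138 + 0.1296 + 0.1023 + 0.035 = 0.2807
So the posterior for Language I is 0.0138 / 0.2807 ≈ 0.0492.

0.0492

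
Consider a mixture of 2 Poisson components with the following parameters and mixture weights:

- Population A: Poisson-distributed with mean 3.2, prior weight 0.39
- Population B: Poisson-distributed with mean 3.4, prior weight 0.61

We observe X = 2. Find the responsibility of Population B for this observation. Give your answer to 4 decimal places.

By Bayes' theorem, P(k | x) = w_k f_k(x) / Σ_j w_j f_j(x).
Poisson probabilities:
  f_A = 0.208702
  f_B = 0.192898
Unnormalised posteriors:
  w_A·f_A = 0.39 × 0.208702 = 0.081394
  w_B·f_B = 0.61 × 0.192898 = 0.117667
Denominator: 0.081394 + 0.117667 = 0.199061
Responsibility of Population B: 0.117667 / 0.199061 ≈ 0.5911

0.5911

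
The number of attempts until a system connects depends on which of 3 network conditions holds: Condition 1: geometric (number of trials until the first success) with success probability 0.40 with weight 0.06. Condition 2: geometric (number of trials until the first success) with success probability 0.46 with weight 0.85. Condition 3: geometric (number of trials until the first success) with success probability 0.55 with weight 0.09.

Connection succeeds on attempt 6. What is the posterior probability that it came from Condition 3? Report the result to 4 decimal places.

Apply Bayes' rule: the posterior for each component is proportional to its prior times its likelihood at x.
Evaluate each component's likelihood at the observed value:
  p_1 = 0.40·(1−0.40)^5 = 0.40·0.07776 = 0.031104
  p_2 = 0.46·(1−0.46)^5 = 0.46·0.0459165 = 0.0211216
  p_3 = 0.55·(1−0.55)^5 = 0.55·0.0184528 = 0.010149
Weight by the priors:
  π_1·p_1 = 0.06 × 0.031104 = 0.00186624
  π_2·p_2 = 0.85 × 0.0211216 = 0.0179534
  π_3·p_3 = 0.09 × 0.010149 = 0.000913414
Denominator: 0.00186624 + 0.0179534 + 0.000913414 = 0.020733
Responsibility of Condition 3: 0.000913414 / 0.020733 ≈ 0.0441

0.0441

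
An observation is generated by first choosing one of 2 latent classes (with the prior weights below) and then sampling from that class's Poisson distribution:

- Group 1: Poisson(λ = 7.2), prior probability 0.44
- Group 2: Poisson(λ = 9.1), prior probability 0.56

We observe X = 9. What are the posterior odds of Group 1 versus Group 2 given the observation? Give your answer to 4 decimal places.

The posterior odds equal the prior odds times the likelihood ratio: (w_i/w_j)·(f_i(x)/f_j(x)).
Poisson probabilities:
  f_1 = 0.106982
  f_2 = 0.131683
Posterior odds = (w_1·f_1) / (w_2·f_2) = (0.44·0.106982) / (0.56·0.131683) = 0.0470719 / 0.0737425 ≈ 0.6383

0.6383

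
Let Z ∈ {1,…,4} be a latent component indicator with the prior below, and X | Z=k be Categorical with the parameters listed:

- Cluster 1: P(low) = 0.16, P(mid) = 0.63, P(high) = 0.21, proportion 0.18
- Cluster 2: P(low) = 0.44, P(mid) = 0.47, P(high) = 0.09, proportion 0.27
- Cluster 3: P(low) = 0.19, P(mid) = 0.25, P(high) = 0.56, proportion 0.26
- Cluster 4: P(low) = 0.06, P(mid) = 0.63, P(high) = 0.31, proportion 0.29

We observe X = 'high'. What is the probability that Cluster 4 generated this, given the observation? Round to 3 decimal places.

0.302

P(component k | x) = π_k·f_k(x) / marginal(x), where marginal(x) = Σ_j π_j·f_j(x).
Component likelihoods at x = 'high':
  L_1 = P(high | comp) = 0.21
  L_2 = P(high | comp) = 0.09
  L_3 = P(high | comp) = 0.56
  L_4 = P(high | comp) = 0.31
Unnormalised posteriors:
  π_1·L_1 = 0.18 × 0.21 = 0.0378
  π_2·L_2 = 0.27 × 0.09 = 0.0243
  π_3·L_3 = 0.26 × 0.56 = 0.1456
  π_4·L_4 = 0.29 × 0.31 = 0.0899
Marginal: 0.0378 + 0.0243 + 0.1456 + 0.0899 = 0.2976
So the posterior for Cluster 4 is 0.0899 / 0.2976 ≈ 0.302.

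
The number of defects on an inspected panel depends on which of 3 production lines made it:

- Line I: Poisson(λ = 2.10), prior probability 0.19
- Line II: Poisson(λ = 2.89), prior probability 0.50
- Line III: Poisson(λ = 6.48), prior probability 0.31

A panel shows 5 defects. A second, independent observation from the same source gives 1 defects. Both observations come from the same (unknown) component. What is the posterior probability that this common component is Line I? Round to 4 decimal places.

0.2040

The responsibility of component k is π_k f_k(x) divided by Σ_j π_j f_j(x).
Since both observations come from the same component, the likelihood for component k is f_k(x₁)·f_k(x₂).
  p_I = [e^(−2.10)·2.10^5/5! = 0.041677] × [0.257158] = 0.0107176
  p_II = [e^(−2.89)·2.89^5/5! = 0.0933678] × [0.160615] = 0.0149963
  p_III = [e^(−6.48)·6.48^5/5! = 0.146038] × [0.00993909] = 0.00145148
Unnormalised posteriors:
  π_I·p_I = 0.19 × 0.0107176 = 0.00203634
  π_II·p_II = 0.50 × 0.0149963 = 0.00749814
  π_III·p_III = 0.31 × 0.00145148 = 0.00044996
Evidence: 0.00203634 + 0.00749814 + 0.00044996 = 0.00998445
So the posterior for Line I is 0.00203634 / 0.00998445 ≈ 0.2040.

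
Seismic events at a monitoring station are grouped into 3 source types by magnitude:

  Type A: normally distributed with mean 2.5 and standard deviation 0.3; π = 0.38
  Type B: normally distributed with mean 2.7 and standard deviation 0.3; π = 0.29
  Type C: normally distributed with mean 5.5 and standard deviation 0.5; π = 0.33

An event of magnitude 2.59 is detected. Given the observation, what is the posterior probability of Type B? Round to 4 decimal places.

P(component k | x) = w_k·f_k(x) / marginal(x), where marginal(x) = Σ_j w_j·f_j(x).
Component likelihoods at x = 2.59:
  p_A = (1/(0.3·√(2π)))·exp(−(2.59−2.5)²/(2·0.3²)) = 1.329808·exp(-0.04500) = 1.27129
  p_B = (1/(0.3·√(2π)))·exp(−(2.59−2.7)²/(2·0.3²)) = 1.329808·exp(-0.06722) = 1.24335
  p_C = (1/(0.5·√(2π)))·exp(−(2.59−5.5)²/(2·0.5²)) = 0.797885·exp(-16.93620) = 3.5208e-08
Multiply by the mixture weights:
  w_A·p_A = 0.38 × 1.27129 = 0.483091
  w_B·p_B = 0.29 × 1.24335 = 0.360572
  w_C·p_C = 0.33 × 3.5208e-08 = 1.16187e-08
Denominator: 0.483091 + 0.360572 + 1.16187e-08 = 0.843664
Responsibility of Type B: 0.360572 / 0.843664 ≈ 0.4274

0.4274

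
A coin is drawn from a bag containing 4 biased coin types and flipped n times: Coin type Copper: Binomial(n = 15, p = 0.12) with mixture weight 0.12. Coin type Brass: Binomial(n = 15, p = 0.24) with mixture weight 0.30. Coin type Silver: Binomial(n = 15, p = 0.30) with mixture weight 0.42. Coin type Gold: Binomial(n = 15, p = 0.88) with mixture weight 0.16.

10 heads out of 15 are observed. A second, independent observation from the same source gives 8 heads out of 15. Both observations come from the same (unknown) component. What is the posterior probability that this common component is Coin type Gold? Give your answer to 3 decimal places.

0.058

P(component k | x) = P(Z=k)·f_k(x) / marginal(x), where marginal(x) = Σ_j P(Z=j)·f_j(x).
Since both observations come from the same component, the likelihood for component k is f_k(x₁)·f_k(x₂).
  f_Copper = [9.81253e-07] × [0.000113078] = 1.10958e-10
  f_Brass = [0.000482765] × [0.0103737] = 5.00806e-06
  f_Silver = [0.00298029] × [0.03477] = 0.000103625
  f_Gold = [0.0208108] × [0.000829237] = 1.72571e-05
Unnormalised posteriors:
  P(Z=Copper)·f_Copper = 0.12 × 1.10958e-10 = 1.3315e-11
  P(Z=Brass)·f_Brass = 0.30 × 5.00806e-06 = 1.50242e-06
  P(Z=Silver)·f_Silver = 0.42 × 0.000103625 = 4.35223e-05
  P(Z=Gold)·f_Gold = 0.16 × 1.72571e-05 = 2.76113e-06
Evidence: 1.3315e-11 + 1.50242e-06 + 4.35223e-05 + 2.76113e-06 = 4.77859e-05
P(Coin type Gold | x₁,x₂) = 2.76113e-06 / 4.77859e-05 ≈ 0.058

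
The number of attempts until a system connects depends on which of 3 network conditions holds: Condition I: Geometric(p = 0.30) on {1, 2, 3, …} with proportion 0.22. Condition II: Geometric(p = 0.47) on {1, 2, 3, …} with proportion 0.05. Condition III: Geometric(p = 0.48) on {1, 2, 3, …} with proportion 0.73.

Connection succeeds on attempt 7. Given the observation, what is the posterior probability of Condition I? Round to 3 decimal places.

0.510

P(component k | x) = w_k·f_k(x) / marginal(x), where marginal(x) = Σ_j w_j·f_j(x).
Component likelihoods at x = 7:
  L_I = 0.0352947
  L_II = 0.0104172
  L_III = 0.00948989
Prior × likelihood for each component:
  w_I·L_I = 0.22 × 0.0352947 = 0.00776483
  w_II·L_II = 0.05 × 0.0104172 = 0.000520862
  w_III·L_III = 0.73 × 0.00948989 = 0.00692762
Marginal: 0.00776483 + 0.000520862 + 0.00692762 = 0.0152133
Responsibility of Condition I: 0.00776483 / 0.0152133 ≈ 0.510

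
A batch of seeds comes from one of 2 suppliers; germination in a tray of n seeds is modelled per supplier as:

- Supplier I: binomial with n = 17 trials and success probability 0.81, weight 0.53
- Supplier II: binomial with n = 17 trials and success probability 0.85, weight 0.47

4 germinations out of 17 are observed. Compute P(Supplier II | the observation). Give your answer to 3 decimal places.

0.047

Posterior ∝ prior × likelihood, so P(k | x) ∝ π_k f_k(x); normalise over all components.
Component likelihoods at x = 4 germinations out of 17:
  p_I = 4.30838e-07
  p_II = 2.4179e-08
Unnormalised posteriors:
  π_I·p_I = 0.53 × 4.30838e-07 = 2.28344e-07
  π_II·p_II = 0.47 × 2.4179e-08 = 1.13641e-08
Marginal: 2.28344e-07 + 1.13641e-08 = 2.39708e-07
Responsibility of Supplier II: 1.13641e-08 / 2.39708e-07 ≈ 0.047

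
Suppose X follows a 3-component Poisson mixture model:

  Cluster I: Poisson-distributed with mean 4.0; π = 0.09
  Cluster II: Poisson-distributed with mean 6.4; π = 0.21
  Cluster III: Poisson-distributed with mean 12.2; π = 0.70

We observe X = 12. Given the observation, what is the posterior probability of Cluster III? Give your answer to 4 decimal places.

0.9581

P(component k | x) = π_k·f_k(x) / marginal(x), where marginal(x) = Σ_j π_j·f_j(x).
Evaluate each component's likelihood at the observed value:
  L_I = e^(−4.0)·4.0^12/12! = 0.000641512
  L_II = e^(−6.4)·6.4^12/12! = 0.0163809
  L_III = e^(−12.2)·12.2^12/12! = 0.11418
Multiply by the mixture weights:
  π_I·L_I = 0.09 × 0.000641512 = 5.77361e-05
  π_II·L_II = 0.21 × 0.0163809 = 0.00343999
  π_III·L_III = 0.70 × 0.11418 = 0.0799257
Denominator: 5.77361e-05 + 0.00343999 + 0.0799257 = 0.0834234
Responsibility of Cluster III: 0.0799257 / 0.0834234 ≈ 0.9581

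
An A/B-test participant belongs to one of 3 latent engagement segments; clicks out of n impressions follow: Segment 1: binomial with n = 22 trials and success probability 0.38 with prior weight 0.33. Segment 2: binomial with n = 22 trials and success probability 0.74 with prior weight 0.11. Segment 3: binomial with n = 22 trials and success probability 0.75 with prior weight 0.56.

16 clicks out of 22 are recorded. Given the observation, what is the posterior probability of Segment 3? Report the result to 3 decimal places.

Posterior ∝ prior × likelihood, so P(k | x) ∝ π_k f_k(x); normalise over all components.
Evaluate each component's likelihood at the observed value:
  f_1 = 0.000801129
  f_2 = 0.186364
  f_3 = 0.182572
Unnormalised posteriors:
  π_1·f_1 = 0.33 × 0.000801129 = 0.000264372
  π_2·f_2 = 0.11 × 0.186364 = 0.0205
  π_3·f_3 = 0.56 × 0.182572 = 0.10224
Evidence: 0.000264372 + 0.0205 + 0.10224 = 0.123005
P(Segment 3 | data) = 0.10224 / 0.123005 ≈ 0.831

0.831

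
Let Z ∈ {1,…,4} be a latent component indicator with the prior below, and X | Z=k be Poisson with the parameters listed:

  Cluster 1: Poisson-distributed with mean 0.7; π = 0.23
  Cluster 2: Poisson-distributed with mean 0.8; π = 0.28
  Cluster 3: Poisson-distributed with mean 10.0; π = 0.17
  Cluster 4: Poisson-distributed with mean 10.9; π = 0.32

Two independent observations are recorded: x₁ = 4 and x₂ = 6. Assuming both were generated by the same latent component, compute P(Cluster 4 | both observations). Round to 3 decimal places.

0.424

The responsibility of component k is P(Z=k) f_k(x) divided by Σ_j P(Z=j) f_j(x).
Since both observations come from the same component, the likelihood for component k is f_k(x₁)·f_k(x₂).
  L_1 = [0.00496792] × [8.11427e-05] = 4.03111e-07
  L_2 = [0.00766855] × [0.000163596] = 1.25454e-06
  L_3 = [0.0189166] × [0.0630555] = 0.0011928
  L_4 = [0.0108564] × [0.0429949] = 0.000466768
Multiply by the mixture weights:
  P(Z=1)·L_1 = 0.23 × 4.03111e-07 = 9.27155e-08
  P(Z=2)·L_2 = 0.28 × 1.25454e-06 = 3.51272e-07
  P(Z=3)·L_3 = 0.17 × 0.0011928 = 0.000202776
  P(Z=4)·L_4 = 0.32 × 0.000466768 = 0.000149366
Sum: 9.27155e-08 + 3.51272e-07 + 0.000202776 + 0.000149366 = 0.000352585
Responsibility of Cluster 4: 0.000149366 / 0.000352585 ≈ 0.424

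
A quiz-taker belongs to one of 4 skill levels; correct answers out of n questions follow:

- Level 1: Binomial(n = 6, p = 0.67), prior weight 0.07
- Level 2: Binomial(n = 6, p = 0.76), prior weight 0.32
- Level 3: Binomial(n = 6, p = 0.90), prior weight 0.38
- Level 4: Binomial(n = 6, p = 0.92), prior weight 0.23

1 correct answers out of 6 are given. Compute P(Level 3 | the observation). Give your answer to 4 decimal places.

0.0090

By Bayes' theorem, P(k | x) = w_k f_k(x) / Σ_j w_j f_j(x).
Component likelihoods at x = 1 correct answers out of 6:
  f_1 = 0.0157324
  f_2 = 0.00363096
  f_3 = 5.4e-05
  f_4 = 1.80879e-05
Unnormalised posteriors:
  w_1·f_1 = 0.07 × 0.0157324 = 0.00110127
  w_2·f_2 = 0.32 × 0.00363096 = 0.00116191
  w_3·f_3 = 0.38 × 5.4e-05 = 2.052e-05
  w_4·f_4 = 0.23 × 1.80879e-05 = 4.16023e-06
Denominator: 0.00110127 + 0.00116191 + 2.052e-05 + 4.16023e-06 = 0.00228786
Responsibility of Level 3: 2.052e-05 / 0.00228786 ≈ 0.0090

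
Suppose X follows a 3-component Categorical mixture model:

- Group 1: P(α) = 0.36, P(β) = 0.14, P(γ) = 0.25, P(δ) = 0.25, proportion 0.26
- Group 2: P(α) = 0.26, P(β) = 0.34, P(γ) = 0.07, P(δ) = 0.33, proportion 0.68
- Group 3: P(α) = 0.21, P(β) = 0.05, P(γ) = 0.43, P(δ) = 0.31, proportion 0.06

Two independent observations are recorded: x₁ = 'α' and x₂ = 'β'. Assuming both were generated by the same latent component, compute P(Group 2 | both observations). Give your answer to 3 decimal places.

P(component k | x) = P(Z=k)·f_k(x) / marginal(x), where marginal(x) = Σ_j P(Z=j)·f_j(x).
Since both observations come from the same component, the likelihood for component k is f_k(x₁)·f_k(x₂).
  L_1 = [0.36] × [0.14] = 0.0504
  L_2 = [0.26] × [0.34] = 0.0884
  L_3 = [0.21] × [0.05] = 0.0105
Weight by the priors:
  P(Z=1)·L_1 = 0.26 × 0.0504 = 0.013104
  P(Z=2)·L_2 = 0.68 × 0.0884 = 0.060112
  P(Z=3)·L_3 = 0.06 × 0.0105 = 0.00063
Marginal: 0.013104 + 0.060112 + 0.00063 = 0.073846
So the posterior for Group 2 is 0.060112 / 0.073846 ≈ 0.814.

0.814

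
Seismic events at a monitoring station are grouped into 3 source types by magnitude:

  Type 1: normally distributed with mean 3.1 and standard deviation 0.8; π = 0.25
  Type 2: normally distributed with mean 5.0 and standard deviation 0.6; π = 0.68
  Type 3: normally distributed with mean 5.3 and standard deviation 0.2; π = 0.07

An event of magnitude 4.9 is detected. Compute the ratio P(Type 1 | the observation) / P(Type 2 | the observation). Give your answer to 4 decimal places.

Posterior odds = (w_i f_i(x)) / (w_j f_j(x)); the normalising sum cancels.
Normal densities:
  p_1 = (1/(0.8·√(2π)))·exp(−(4.9−3.1)²/(2·0.8²)) = 0.498678·exp(-2.53125) = 0.0396746
  p_2 = (1/(0.6·√(2π)))·exp(−(4.9−5.0)²/(2·0.6²)) = 0.664904·exp(-0.01389) = 0.655733
  p_3 = (1/(0.2·√(2π)))·exp(−(4.9−5.3)²/(2·0.2²)) = 1.994711·exp(-2.00000) = 0.269955
Posterior odds = (w_1·p_1) / (w_2·p_2) = (0.25·0.0396746) / (0.68·0.655733) = 0.00991864 / 0.445898 ≈ 0.0222

0.0222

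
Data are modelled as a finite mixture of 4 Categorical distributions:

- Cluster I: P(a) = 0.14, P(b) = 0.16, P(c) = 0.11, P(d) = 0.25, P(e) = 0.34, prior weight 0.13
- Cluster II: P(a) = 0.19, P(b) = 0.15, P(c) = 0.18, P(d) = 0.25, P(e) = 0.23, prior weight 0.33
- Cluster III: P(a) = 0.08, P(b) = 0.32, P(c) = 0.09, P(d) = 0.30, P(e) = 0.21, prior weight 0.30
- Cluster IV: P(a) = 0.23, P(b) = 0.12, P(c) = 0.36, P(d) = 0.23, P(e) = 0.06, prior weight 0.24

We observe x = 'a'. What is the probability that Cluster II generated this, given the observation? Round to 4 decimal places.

P(component k | x) = π_k·f_k(x) / marginal(x), where marginal(x) = Σ_j π_j·f_j(x).
Component likelihoods at x = 'a':
  p_I = 0.14
  p_II = 0.19
  p_III = 0.08
  p_IV = 0.23
Prior × likelihood for each component:
  π_I·p_I = 0.13 × 0.14 = 0.0182
  π_II·p_II = 0.33 × 0.19 = 0.0627
  π_III·p_III = 0.30 × 0.08 = 0.024
  π_IV·p_IV = 0.24 × 0.23 = 0.0552
Marginal: 0.0182 + 0.0627 + 0.024 + 0.0552 = 0.1601
Responsibility of Cluster II: 0.0627 / 0.1601 ≈ 0.3916

0.3916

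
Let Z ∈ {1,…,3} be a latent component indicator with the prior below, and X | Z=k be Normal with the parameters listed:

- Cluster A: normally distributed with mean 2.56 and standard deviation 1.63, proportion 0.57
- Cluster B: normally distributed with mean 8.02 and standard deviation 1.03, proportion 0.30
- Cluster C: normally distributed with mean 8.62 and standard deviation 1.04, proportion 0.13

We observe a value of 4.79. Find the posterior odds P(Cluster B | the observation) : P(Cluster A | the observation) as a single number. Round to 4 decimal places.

0.0155

Only the two components matter; the odds are (π_i f_i(x)) / (π_j f_j(x)).
Normal densities:
  p_A = 0.0960041
  p_B = 0.0028356
  p_C = 0.000435389
Posterior odds = (π_B·p_B) / (π_A·p_A) = (0.30·0.0028356) / (0.57·0.0960041) = 0.00085068 / 0.0547223 ≈ 0.0155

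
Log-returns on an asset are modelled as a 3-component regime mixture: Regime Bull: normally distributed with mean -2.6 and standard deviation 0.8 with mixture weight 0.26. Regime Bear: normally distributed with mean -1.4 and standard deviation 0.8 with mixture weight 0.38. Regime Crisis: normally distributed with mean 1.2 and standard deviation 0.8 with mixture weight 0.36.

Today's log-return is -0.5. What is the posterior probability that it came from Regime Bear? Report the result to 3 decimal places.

0.815

Apply Bayes' rule: the posterior for each component is proportional to its prior times its likelihood at x.
Normal densities:
  L_Bull = (1/(0.8·√(2π)))·exp(−(-0.5−-2.6)²/(2·0.8²)) = 0.498678·exp(-3.44531) = 0.0159052
  L_Bear = (1/(0.8·√(2π)))·exp(−(-0.5−-1.4)²/(2·0.8²)) = 0.498678·exp(-0.63281) = 0.264846
  L_Crisis = (1/(0.8·√(2π)))·exp(−(-0.5−1.2)²/(2·0.8²)) = 0.498678·exp(-2.25781) = 0.0521512
Unnormalised posteriors:
  w_Bull·L_Bull = 0.26 × 0.0159052 = 0.00413536
  w_Bear·L_Bear = 0.38 × 0.264846 = 0.100641
  w_Crisis·L_Crisis = 0.36 × 0.0521512 = 0.0187744
Sum: 0.00413536 + 0.100641 + 0.0187744 = 0.123551
So the posterior for Regime Bear is 0.100641 / 0.123551 ≈ 0.815.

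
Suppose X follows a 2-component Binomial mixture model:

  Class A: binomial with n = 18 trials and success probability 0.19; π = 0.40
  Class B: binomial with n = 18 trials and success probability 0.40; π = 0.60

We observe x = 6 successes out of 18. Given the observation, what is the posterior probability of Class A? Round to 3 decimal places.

0.219

The responsibility of component k is π_k f_k(x) divided by Σ_j π_j f_j(x).
Binomial probabilities:
  f_A = C(18,6)·0.19^6·0.81^12 = 18564·4.70459e-05·0.0797664 = 0.0696648
  f_B = C(18,6)·0.40^6·0.60^12 = 18564·0.004096·0.00217678 = 0.165518
Unnormalised posteriors:
  π_A·f_A = 0.40 × 0.0696648 = 0.0278659
  π_B·f_B = 0.60 × 0.165518 = 0.0993111
Marginal: 0.0278659 + 0.0993111 = 0.127177
So the posterior for Class A is 0.0278659 / 0.127177 ≈ 0.219.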